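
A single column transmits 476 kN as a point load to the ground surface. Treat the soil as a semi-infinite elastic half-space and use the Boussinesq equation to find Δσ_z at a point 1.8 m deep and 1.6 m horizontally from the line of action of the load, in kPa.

Δσ_z ≈ 16.4 kPa

Boussinesq vertical stress below a point load on an elastic half-space:
Δσ_z = 3P/(2πz²) · [1 + (r/z)²]^(−5/2)
r/z = 1.6/1.8 = 0.88889; [1+(r/z)²]^(−5/2) = 0.23323.
Δσ_z = 3×476/(2π×1.8²) × 0.23323 = 70.146 × 0.23323 = 16.36 kPa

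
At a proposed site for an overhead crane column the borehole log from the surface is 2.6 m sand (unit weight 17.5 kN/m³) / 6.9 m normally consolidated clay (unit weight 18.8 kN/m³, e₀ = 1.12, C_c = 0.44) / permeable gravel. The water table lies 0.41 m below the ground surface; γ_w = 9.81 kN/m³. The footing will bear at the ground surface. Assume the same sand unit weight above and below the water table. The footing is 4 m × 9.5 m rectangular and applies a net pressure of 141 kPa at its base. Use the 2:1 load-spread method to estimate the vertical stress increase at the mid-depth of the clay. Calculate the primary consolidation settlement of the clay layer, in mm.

Mid-depth of clay below the ground surface: z = 2.6 + 6.9/2 = 6.05 m.
Total vertical stress at mid-clay: σ_v = 17.5×2.6 + 18.8×3.45 = 110.36 kPa.
Pore pressure: u = 9.81×(6.05 − 0.41) = 55.328 kPa.
Initial effective stress: σ'_0 = σ_v − u = 110.36 − 55.328 = 55.032 kPa.
Stress increase at mid-clay by the 2:1 spreading method:
Δσ = qBL/((B+z)(L+z)) = 141×4×9.5/((4+6.05)(9.5+6.05)) = 34.285 kPa
Final effective stress: σ'_f = σ'_0 + Δσ = 55.032 + 34.285 = 89.317 kPa.
Normally consolidated clay, so the full stress increment lies on the virgin compression line:
S_c = C_c·H/(1+e₀)·log₁₀(σ'_f/σ'_0) = 0.44×6.9/(1+1.12)×log₁₀(89.317/55.032)
    = 1.4321 × 0.21032 = 0.3012 m

S_c ≈ 301 mm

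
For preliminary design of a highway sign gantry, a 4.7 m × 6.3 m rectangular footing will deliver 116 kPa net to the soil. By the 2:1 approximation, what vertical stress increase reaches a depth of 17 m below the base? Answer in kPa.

By the 2:1 method the load spreads at 1 horizontal : 2 vertical, so at depth z the loaded area has grown by z in each plan dimension:
Δσ = qBL/((B+z)(L+z)) = 116×4.7×6.3/((4.7+17)(6.3+17)) = 6.7933 kPa

Δσ_z ≈ 6.79 kPa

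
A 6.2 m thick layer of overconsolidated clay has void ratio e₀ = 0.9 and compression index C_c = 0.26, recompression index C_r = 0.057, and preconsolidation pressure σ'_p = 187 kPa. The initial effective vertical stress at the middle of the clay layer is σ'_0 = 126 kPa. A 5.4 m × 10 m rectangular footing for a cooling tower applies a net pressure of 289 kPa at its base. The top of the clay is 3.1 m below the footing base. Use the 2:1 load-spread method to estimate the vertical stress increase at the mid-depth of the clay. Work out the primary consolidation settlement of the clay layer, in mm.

Mid-depth of clay below the footing base: z = 3.1 + 6.2/2 = 6.2 m.
Stress increase at mid-clay by the 2:1 spreading method:
Δσ = qBL/((B+z)(L+z)) = 289×5.4×10/((5.4+6.2)(10+6.2)) = 83.046 kPa
Final effective stress: σ'_f = 126 + 83.046 = 209.05 kPa.
σ'_f = 209.05 > σ'_p = 187 kPa, so the stress path crosses the preconsolidation pressure — recompression up to σ'_p, then virgin compression beyond:
S_c = H/(1+e₀)·[C_r·log₁₀(σ'_p/σ'_0) + C_c·log₁₀(σ'_f/σ'_p)]
    = 6.2/1.9 × [0.057×log₁₀(187/126) + 0.26×log₁₀(209.05/187)]
    = 3.2632 × [0.0097739 + 0.012586] = 0.07296 m

S_c ≈ 73 mm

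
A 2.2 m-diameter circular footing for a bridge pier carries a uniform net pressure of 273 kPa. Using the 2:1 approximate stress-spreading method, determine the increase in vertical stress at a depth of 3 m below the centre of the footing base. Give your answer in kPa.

Δσ_z ≈ 48.9 kPa

By the 2:1 method the load spreads at 1 horizontal : 2 vertical, so at depth z the loaded area has grown by z in each plan dimension:
Δσ ≈ qD²/(D+z)² = 273×2.2²/(2.2+3)² = 48.865 kPa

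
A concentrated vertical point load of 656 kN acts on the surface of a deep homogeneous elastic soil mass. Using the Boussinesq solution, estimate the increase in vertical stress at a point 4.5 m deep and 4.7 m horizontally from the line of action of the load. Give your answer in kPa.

Boussinesq vertical stress below a point load on an elastic half-space:
Δσ_z = 3P/(2πz²) · [1 + (r/z)²]^(−5/2)
r/z = 4.7/4.5 = 1.0444; [1+(r/z)²]^(−5/2) = 0.15819.
Δσ_z = 3×656/(2π×4.5²) × 0.15819 = 15.468 × 0.15819 = 2.447 kPa

Δσ_z ≈ 2.45 kPa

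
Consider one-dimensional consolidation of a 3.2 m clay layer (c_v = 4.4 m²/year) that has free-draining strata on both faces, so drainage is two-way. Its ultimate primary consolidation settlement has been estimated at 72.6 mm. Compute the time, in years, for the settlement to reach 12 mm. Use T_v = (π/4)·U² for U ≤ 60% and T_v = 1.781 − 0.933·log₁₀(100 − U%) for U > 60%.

Drainage path length: H_d = H/2 = 1.6 m (double drainage).
U = S(t)/S_ult = 12/72.6 = 0.1653.
U ≤ 60%: T_v = (π/4)·U² = (π/4)×0.16529² = 0.021458.
t = T_v·H_d²/c_v = 0.021458×1.6²/4.4 = 0.01248 years.

t ≈ 0.0125 years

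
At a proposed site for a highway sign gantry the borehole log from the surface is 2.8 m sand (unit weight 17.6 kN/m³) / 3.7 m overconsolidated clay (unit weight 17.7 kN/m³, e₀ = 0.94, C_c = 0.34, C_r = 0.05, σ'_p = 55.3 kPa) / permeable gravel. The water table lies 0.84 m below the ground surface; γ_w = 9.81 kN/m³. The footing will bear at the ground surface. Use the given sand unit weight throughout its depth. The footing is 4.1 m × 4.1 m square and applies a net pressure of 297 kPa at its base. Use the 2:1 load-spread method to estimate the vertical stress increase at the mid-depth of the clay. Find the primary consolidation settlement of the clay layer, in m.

S_c ≈ 0.202 m

Mid-depth of clay below the ground surface: z = 2.8 + 3.7/2 = 4.65 m.
Total vertical stress at mid-clay: σ_v = 17.6×2.8 + 17.7×1.85 = 82.025 kPa.
Pore pressure: u = 9.81×(4.65 − 0.84) = 37.376 kPa.
Initial effective stress: σ'_0 = σ_v − u = 82.025 − 37.376 = 44.649 kPa.
Stress increase at mid-clay by the 2:1 spreading method:
Δσ = qBL/((B+z)(L+z)) = 297×4.1×4.1/((4.1+4.65)(4.1+4.65)) = 65.209 kPa
Final effective stress: σ'_f = 44.649 + 65.209 = 109.86 kPa.
σ'_f = 109.86 > σ'_p = 55.3 kPa, so the stress path crosses the preconsolidation pressure — recompression up to σ'_p, then virgin compression beyond:
S_c = H/(1+e₀)·[C_r·log₁₀(σ'_p/σ'_0) + C_c·log₁₀(σ'_f/σ'_p)]
    = 3.7/1.94 × [0.05×log₁₀(55.3/44.649) + 0.34×log₁₀(109.86/55.3)]
    = 1.9072 × [0.0046457 + 0.10136] = 0.2022 m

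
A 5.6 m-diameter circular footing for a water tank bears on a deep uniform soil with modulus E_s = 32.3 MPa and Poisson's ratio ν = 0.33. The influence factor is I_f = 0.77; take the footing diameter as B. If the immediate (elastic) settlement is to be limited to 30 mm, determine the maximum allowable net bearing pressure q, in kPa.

E_s = 32.3 MPa = 32300 kPa.
S_e = q·B·(1−ν²)/E_s · I_f  ⇒  q = S_e·E_s / (B·(1−ν²)·I_f).
q = 0.03 × 32300 / (5.6 × 0.8911 × 0.77) = 252.2 kPa

q ≈ 252 kPa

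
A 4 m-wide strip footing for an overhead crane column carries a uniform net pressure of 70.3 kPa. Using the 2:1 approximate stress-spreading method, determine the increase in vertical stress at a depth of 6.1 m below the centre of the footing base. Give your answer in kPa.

Δσ_z ≈ 27.8 kPa

By the 2:1 method the load spreads at 1 horizontal : 2 vertical, so at depth z the loaded area has grown by z in each plan dimension:
Δσ = qB/(B+z) = 70.3×4/(4+6.1) = 27.842 kPa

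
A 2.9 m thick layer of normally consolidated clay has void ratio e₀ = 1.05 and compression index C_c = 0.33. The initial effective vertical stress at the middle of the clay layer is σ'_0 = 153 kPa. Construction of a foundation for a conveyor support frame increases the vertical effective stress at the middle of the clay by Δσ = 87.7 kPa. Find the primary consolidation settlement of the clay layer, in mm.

S_c ≈ 91.9 mm

Final effective stress: σ'_f = σ'_0 + Δσ = 153 + 87.7 = 240.7 kPa.
Normally consolidated clay, so the full stress increment lies on the virgin compression line:
S_c = C_c·H/(1+e₀)·log₁₀(σ'_f/σ'_0) = 0.33×2.9/(1+1.05)×log₁₀(240.7/153)
    = 0.46683 × 0.19678 = 0.09186 m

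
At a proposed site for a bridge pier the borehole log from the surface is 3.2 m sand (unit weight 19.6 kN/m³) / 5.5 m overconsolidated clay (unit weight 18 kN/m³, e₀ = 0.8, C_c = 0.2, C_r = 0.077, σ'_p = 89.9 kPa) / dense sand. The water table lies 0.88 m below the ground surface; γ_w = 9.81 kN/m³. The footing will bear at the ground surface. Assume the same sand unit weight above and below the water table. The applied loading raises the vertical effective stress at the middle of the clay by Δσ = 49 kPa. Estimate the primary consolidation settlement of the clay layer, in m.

Mid-depth of clay below the ground surface: z = 3.2 + 5.5/2 = 5.95 m.
Total vertical stress at mid-clay: σ_v = 19.6×3.2 + 18×2.75 = 112.22 kPa.
Pore pressure: u = 9.81×(5.95 − 0.88) = 49.737 kPa.
Initial effective stress: σ'_0 = σ_v − u = 112.22 − 49.737 = 62.483 kPa.
Final effective stress: σ'_f = 62.483 + 49 = 111.48 kPa.
σ'_f = 111.48 > σ'_p = 89.9 kPa, so the stress path crosses the preconsolidation pressure — recompression up to σ'_p, then virgin compression beyond:
S_c = H/(1+e₀)·[C_r·log₁₀(σ'_p/σ'_0) + C_c·log₁₀(σ'_f/σ'_p)]
    = 5.5/1.8 × [0.077×log₁₀(89.9/62.483) + 0.2×log₁₀(111.48/89.9)]
    = 3.0556 × [0.012166 + 0.018687] = 0.09427 m

S_c ≈ 0.0943 m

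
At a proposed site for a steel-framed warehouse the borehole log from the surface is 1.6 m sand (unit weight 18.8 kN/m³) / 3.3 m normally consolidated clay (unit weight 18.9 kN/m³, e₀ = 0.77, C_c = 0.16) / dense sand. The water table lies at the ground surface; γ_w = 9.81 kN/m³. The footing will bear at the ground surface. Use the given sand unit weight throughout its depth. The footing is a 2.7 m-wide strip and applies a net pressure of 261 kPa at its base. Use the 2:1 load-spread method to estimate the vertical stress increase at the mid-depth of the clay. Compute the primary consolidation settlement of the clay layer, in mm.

S_c ≈ 209 mm

Mid-depth of clay below the ground surface: z = 1.6 + 3.3/2 = 3.25 m.
Total vertical stress at mid-clay: σ_v = 18.8×1.6 + 18.9×1.65 = 61.265 kPa.
Pore pressure: u = 9.81×(3.25 − 0) = 31.883 kPa.
Initial effective stress: σ'_0 = σ_v − u = 61.265 − 31.883 = 29.382 kPa.
Stress increase at mid-clay by the 2:1 spreading method:
Δσ = qB/(B+z) = 261×2.7/(2.7+3.25) = 118.44 kPa
Final effective stress: σ'_f = σ'_0 + Δσ = 29.382 + 118.44 = 147.82 kPa.
Normally consolidated clay, so the full stress increment lies on the virgin compression line:
S_c = C_c·H/(1+e₀)·log₁₀(σ'_f/σ'_0) = 0.16×3.3/(1+0.77)×log₁₀(147.82/29.382)
    = 0.29831 × 0.70165 = 0.2093 m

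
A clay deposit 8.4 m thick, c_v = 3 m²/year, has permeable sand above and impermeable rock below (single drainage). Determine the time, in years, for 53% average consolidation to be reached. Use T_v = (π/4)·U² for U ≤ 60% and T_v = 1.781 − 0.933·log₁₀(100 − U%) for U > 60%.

Drainage path length: H_d = H = 8.4 m (single drainage).
U ≤ 60%: T_v = (π/4)·U² = (π/4)×0.53² = 0.22062.
t = T_v·H_d²/c_v = 0.22062×8.4²/3 = 5.189 years.

t ≈ 5.19 years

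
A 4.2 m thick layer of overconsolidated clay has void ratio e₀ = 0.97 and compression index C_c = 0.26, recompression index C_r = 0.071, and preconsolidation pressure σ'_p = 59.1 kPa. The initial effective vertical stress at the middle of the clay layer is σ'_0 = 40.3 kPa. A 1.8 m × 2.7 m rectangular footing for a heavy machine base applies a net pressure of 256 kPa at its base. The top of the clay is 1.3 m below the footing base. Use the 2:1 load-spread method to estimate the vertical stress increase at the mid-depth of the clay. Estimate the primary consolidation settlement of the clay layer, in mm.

Mid-depth of clay below the footing base: z = 1.3 + 4.2/2 = 3.4 m.
Stress increase at mid-clay by the 2:1 spreading method:
Δσ = qBL/((B+z)(L+z)) = 256×1.8×2.7/((1.8+3.4)(2.7+3.4)) = 39.223 kPa
Final effective stress: σ'_f = 40.3 + 39.223 = 79.523 kPa.
σ'_f = 79.523 > σ'_p = 59.1 kPa, so the stress path crosses the preconsolidation pressure — recompression up to σ'_p, then virgin compression beyond:
S_c = H/(1+e₀)·[C_r·log₁₀(σ'_p/σ'_0) + C_c·log₁₀(σ'_f/σ'_p)]
    = 4.2/1.97 × [0.071×log₁₀(59.1/40.3) + 0.26×log₁₀(79.523/59.1)]
    = 2.132 × [0.011806 + 0.033515] = 0.09662 m

S_c ≈ 96.6 mm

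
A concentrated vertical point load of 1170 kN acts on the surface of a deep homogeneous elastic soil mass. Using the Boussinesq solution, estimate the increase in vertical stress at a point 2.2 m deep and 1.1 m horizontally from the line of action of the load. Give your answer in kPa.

Boussinesq vertical stress below a point load on an elastic half-space:
Δσ_z = 3P/(2πz²) · [1 + (r/z)²]^(−5/2)
r/z = 1.1/2.2 = 0.5; [1+(r/z)²]^(−5/2) = 0.57243.
Δσ_z = 3×1170/(2π×2.2²) × 0.57243 = 115.42 × 0.57243 = 66.07 kPa

Δσ_z ≈ 66.1 kPa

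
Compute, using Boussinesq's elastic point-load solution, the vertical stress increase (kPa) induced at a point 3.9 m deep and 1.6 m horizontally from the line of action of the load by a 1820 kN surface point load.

Boussinesq vertical stress below a point load on an elastic half-space:
Δσ_z = 3P/(2πz²) · [1 + (r/z)²]^(−5/2)
r/z = 1.6/3.9 = 0.41026; [1+(r/z)²]^(−5/2) = 0.6778.
Δσ_z = 3×1820/(2π×3.9²) × 0.6778 = 57.133 × 0.6778 = 38.72 kPa

Δσ_z ≈ 38.7 kPa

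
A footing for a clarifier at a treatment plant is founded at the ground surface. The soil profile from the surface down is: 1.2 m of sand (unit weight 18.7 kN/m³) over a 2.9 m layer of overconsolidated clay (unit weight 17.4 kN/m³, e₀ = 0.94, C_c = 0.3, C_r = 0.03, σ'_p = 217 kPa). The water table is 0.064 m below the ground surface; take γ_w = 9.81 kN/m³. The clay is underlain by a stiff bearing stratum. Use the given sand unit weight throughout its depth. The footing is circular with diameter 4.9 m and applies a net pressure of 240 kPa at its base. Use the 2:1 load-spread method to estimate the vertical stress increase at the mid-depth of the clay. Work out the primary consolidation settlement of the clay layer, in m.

Mid-depth of clay below the ground surface: z = 1.2 + 2.9/2 = 2.65 m.
Total vertical stress at mid-clay: σ_v = 18.7×1.2 + 17.4×1.45 = 47.67 kPa.
Pore pressure: u = 9.81×(2.65 − 0.064) = 25.369 kPa.
Initial effective stress: σ'_0 = σ_v − u = 47.67 − 25.369 = 22.301 kPa.
Stress increase at mid-clay by the 2:1 spreading method:
Δσ ≈ qD²/(D+z)² = 240×4.9²/(4.9+2.65)² = 101.09 kPa
Final effective stress: σ'_f = 22.301 + 101.09 = 123.39 kPa.
σ'_f = 123.39 ≤ σ'_p = 217 kPa, so the clay remains overconsolidated and only the recompression index applies:
S_c = C_r·H/(1+e₀)·log₁₀(σ'_f/σ'_0) = 0.03×2.9/1.94×log₁₀(123.39/22.301)
    = 0.044844 × 0.74296 = 0.03332 m

S_c ≈ 0.0333 m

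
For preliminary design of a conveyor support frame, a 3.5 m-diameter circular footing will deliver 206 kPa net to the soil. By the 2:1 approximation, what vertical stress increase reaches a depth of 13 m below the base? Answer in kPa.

Δσ_z ≈ 9.27 kPa

By the 2:1 method the load spreads at 1 horizontal : 2 vertical, so at depth z the loaded area has grown by z in each plan dimension:
Δσ ≈ qD²/(D+z)² = 206×3.5²/(3.5+13)² = 9.2691 kPa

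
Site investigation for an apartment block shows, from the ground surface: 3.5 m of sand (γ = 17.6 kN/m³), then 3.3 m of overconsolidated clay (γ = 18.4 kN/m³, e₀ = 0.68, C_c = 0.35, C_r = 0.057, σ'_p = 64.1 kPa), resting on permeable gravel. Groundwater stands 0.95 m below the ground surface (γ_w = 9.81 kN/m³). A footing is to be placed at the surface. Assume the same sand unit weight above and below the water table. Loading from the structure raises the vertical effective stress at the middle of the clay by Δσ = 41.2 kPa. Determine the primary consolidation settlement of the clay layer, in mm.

Mid-depth of clay below the ground surface: z = 3.5 + 3.3/2 = 5.15 m.
Total vertical stress at mid-clay: σ_v = 17.6×3.5 + 18.4×1.65 = 91.96 kPa.
Pore pressure: u = 9.81×(5.15 − 0.95) = 41.202 kPa.
Initial effective stress: σ'_0 = σ_v − u = 91.96 − 41.202 = 50.758 kPa.
Final effective stress: σ'_f = 50.758 + 41.2 = 91.958 kPa.
σ'_f = 91.958 > σ'_p = 64.1 kPa, so the stress path crosses the preconsolidation pressure — recompression up to σ'_p, then virgin compression beyond:
S_c = H/(1+e₀)·[C_r·log₁₀(σ'_p/σ'_0) + C_c·log₁₀(σ'_f/σ'_p)]
    = 3.3/1.68 × [0.057×log₁₀(64.1/50.758) + 0.35×log₁₀(91.958/64.1)]
    = 1.9643 × [0.0057772 + 0.054856] = 0.1191 m

S_c ≈ 119 mm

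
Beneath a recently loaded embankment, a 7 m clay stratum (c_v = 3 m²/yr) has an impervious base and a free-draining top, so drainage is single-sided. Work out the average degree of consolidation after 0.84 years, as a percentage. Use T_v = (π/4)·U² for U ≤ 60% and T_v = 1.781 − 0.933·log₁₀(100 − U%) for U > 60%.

Drainage path length: H_d = H = 7 m (single drainage).
T_v = c_v·t/H_d² = 3×0.84/7² = 0.051429.
T_v = 0.051429 corresponds to the U ≤ 60% branch:
U = √(4T_v/π) = 0.2559

U ≈ 25.6 %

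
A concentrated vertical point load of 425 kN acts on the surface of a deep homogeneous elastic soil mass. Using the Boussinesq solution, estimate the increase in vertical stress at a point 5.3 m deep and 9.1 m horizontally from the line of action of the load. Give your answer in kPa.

Boussinesq vertical stress below a point load on an elastic half-space:
Δσ_z = 3P/(2πz²) · [1 + (r/z)²]^(−5/2)
r/z = 9.1/5.3 = 1.717; [1+(r/z)²]^(−5/2) = 0.032289.
Δσ_z = 3×425/(2π×5.3²) × 0.032289 = 7.224 × 0.032289 = 0.2333 kPa

Δσ_z ≈ 0.233 kPa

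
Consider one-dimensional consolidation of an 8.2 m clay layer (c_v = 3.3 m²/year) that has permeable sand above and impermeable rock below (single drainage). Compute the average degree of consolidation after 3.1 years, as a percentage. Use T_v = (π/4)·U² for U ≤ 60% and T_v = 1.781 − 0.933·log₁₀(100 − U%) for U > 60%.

Drainage path length: H_d = H = 8.2 m (single drainage).
T_v = c_v·t/H_d² = 3.3×3.1/8.2² = 0.15214.
T_v = 0.15214 corresponds to the U ≤ 60% branch:
U = √(4T_v/π) = 0.4401

U ≈ 44 %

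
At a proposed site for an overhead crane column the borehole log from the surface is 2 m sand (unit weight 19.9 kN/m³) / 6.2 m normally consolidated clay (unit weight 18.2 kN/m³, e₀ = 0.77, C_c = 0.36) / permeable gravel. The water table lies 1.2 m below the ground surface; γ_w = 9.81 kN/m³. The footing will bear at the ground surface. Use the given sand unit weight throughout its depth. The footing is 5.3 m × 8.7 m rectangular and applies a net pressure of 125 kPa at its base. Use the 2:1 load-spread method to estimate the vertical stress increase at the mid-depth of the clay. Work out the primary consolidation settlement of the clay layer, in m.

Mid-depth of clay below the ground surface: z = 2 + 6.2/2 = 5.1 m.
Total vertical stress at mid-clay: σ_v = 19.9×2 + 18.2×3.1 = 96.22 kPa.
Pore pressure: u = 9.81×(5.1 − 1.2) = 38.259 kPa.
Initial effective stress: σ'_0 = σ_v − u = 96.22 − 38.259 = 57.961 kPa.
Stress increase at mid-clay by the 2:1 spreading method:
Δσ = qBL/((B+z)(L+z)) = 125×5.3×8.7/((5.3+5.1)(8.7+5.1)) = 40.16 kPa
Final effective stress: σ'_f = σ'_0 + Δσ = 57.961 + 40.16 = 98.121 kPa.
Normally consolidated clay, so the full stress increment lies on the virgin compression line:
S_c = C_c·H/(1+e₀)·log₁₀(σ'_f/σ'_0) = 0.36×6.2/(1+0.77)×log₁₀(98.121/57.961)
    = 1.261 × 0.22863 = 0.2883 m

S_c ≈ 0.288 m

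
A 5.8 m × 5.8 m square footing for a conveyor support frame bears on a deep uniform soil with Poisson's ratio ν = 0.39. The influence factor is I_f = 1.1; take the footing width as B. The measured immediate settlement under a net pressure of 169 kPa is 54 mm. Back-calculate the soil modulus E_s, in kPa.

E_s ≈ 16900 kPa

S_e = q·B·(1−ν²)/E_s · I_f  ⇒  E_s = q·B·(1−ν²)·I_f / S_e.
E_s = 169 × 5.8 × 0.8479 × 1.1 / 0.054 = 16930 kPa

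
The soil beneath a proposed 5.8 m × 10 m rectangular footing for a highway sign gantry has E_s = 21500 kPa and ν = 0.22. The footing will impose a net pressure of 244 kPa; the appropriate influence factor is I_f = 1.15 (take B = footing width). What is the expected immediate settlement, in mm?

Immediate (elastic) settlement: S_e = q·B·(1−ν²)/E_s · I_f.
S_e = 244 × 5.8 × (1 − 0.22²) / 21500 × 1.15
    = 244 × 5.8 × 0.9516 / 21500 × 1.15
    = 0.07203 m = 72.03 mm

S_e ≈ 72 mm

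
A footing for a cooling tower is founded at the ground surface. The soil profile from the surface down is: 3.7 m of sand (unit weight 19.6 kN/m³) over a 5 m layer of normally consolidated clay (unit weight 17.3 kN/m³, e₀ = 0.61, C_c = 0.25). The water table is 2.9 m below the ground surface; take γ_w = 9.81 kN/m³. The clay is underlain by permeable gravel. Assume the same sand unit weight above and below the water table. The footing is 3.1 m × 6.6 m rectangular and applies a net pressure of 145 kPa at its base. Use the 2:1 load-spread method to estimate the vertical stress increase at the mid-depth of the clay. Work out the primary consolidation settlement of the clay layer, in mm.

Mid-depth of clay below the ground surface: z = 3.7 + 5/2 = 6.2 m.
Total vertical stress at mid-clay: σ_v = 19.6×3.7 + 17.3×2.5 = 115.77 kPa.
Pore pressure: u = 9.81×(6.2 − 2.9) = 32.373 kPa.
Initial effective stress: σ'_0 = σ_v − u = 115.77 − 32.373 = 83.397 kPa.
Stress increase at mid-clay by the 2:1 spreading method:
Δσ = qBL/((B+z)(L+z)) = 145×3.1×6.6/((3.1+6.2)(6.6+6.2)) = 24.922 kPa
Final effective stress: σ'_f = σ'_0 + Δσ = 83.397 + 24.922 = 108.32 kPa.
Normally consolidated clay, so the full stress increment lies on the virgin compression line:
S_c = C_c·H/(1+e₀)·log₁₀(σ'_f/σ'_0) = 0.25×5/(1+0.61)×log₁₀(108.32/83.397)
    = 0.7764 × 0.11356 = 0.08817 m

S_c ≈ 88.2 mm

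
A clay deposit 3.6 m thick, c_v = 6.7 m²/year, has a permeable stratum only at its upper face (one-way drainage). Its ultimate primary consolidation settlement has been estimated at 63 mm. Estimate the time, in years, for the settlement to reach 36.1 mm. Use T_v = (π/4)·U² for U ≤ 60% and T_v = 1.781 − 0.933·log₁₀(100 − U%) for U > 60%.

Drainage path length: H_d = H = 3.6 m (single drainage).
U = S(t)/S_ult = 36.1/63 = 0.573.
U ≤ 60%: T_v = (π/4)·U² = (π/4)×0.57302² = 0.25788.
t = T_v·H_d²/c_v = 0.25788×3.6²/6.7 = 0.4988 years.

t ≈ 0.499 years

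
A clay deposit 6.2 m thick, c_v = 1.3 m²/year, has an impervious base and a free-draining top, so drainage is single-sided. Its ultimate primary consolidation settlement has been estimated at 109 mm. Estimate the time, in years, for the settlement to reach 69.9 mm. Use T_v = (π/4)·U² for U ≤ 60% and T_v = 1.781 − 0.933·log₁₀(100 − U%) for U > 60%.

Drainage path length: H_d = H = 6.2 m (single drainage).
U = S(t)/S_ult = 69.9/109 = 0.6413.
U > 60%: T_v = 1.781 − 0.933·log₁₀(100 − 64.128) = 0.33042.
t = T_v·H_d²/c_v = 0.33042×6.2²/1.3 = 9.77 years.

t ≈ 9.77 years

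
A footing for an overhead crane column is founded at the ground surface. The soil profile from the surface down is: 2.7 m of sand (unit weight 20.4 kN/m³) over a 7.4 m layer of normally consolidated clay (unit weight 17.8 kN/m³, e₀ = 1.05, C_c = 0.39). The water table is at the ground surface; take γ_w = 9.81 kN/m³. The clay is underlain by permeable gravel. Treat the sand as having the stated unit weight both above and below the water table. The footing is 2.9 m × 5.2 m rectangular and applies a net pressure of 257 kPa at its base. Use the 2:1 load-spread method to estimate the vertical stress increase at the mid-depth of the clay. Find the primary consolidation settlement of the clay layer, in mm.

S_c ≈ 294 mm

Mid-depth of clay below the ground surface: z = 2.7 + 7.4/2 = 6.4 m.
Total vertical stress at mid-clay: σ_v = 20.4×2.7 + 17.8×3.7 = 120.94 kPa.
Pore pressure: u = 9.81×(6.4 − 0) = 62.784 kPa.
Initial effective stress: σ'_0 = σ_v − u = 120.94 − 62.784 = 58.156 kPa.
Stress increase at mid-clay by the 2:1 spreading method:
Δσ = qBL/((B+z)(L+z)) = 257×2.9×5.2/((2.9+6.4)(5.2+6.4)) = 35.925 kPa
Final effective stress: σ'_f = σ'_0 + Δσ = 58.156 + 35.925 = 94.081 kPa.
Normally consolidated clay, so the full stress increment lies on the virgin compression line:
S_c = C_c·H/(1+e₀)·log₁₀(σ'_f/σ'_0) = 0.39×7.4/(1+1.05)×log₁₀(94.081/58.156)
    = 1.4078 × 0.20891 = 0.2941 m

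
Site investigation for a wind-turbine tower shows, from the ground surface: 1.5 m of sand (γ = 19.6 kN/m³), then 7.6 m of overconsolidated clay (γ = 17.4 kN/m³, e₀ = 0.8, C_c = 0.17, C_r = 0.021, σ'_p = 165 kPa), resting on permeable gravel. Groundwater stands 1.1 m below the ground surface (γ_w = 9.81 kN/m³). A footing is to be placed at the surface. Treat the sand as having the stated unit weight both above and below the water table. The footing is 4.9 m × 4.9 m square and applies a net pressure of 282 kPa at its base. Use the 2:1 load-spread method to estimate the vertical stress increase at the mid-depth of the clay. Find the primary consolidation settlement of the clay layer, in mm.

Mid-depth of clay below the ground surface: z = 1.5 + 7.6/2 = 5.3 m.
Total vertical stress at mid-clay: σ_v = 19.6×1.5 + 17.4×3.8 = 95.52 kPa.
Pore pressure: u = 9.81×(5.3 − 1.1) = 41.202 kPa.
Initial effective stress: σ'_0 = σ_v − u = 95.52 − 41.202 = 54.318 kPa.
Stress increase at mid-clay by the 2:1 spreading method:
Δσ = qBL/((B+z)(L+z)) = 282×4.9×4.9/((4.9+5.3)(4.9+5.3)) = 65.079 kPa
Final effective stress: σ'_f = 54.318 + 65.079 = 119.4 kPa.
σ'_f = 119.4 ≤ σ'_p = 165 kPa, so the clay remains overconsolidated and only the recompression index applies:
S_c = C_r·H/(1+e₀)·log₁₀(σ'_f/σ'_0) = 0.021×7.6/1.8×log₁₀(119.4/54.318)
    = 0.088666 × 0.34206 = 0.03033 m

S_c ≈ 30.3 mm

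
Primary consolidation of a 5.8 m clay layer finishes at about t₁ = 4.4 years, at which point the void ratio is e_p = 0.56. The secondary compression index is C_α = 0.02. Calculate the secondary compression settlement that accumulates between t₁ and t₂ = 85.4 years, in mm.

S_s ≈ 95.8 mm

Secondary compression: S_s = C_α·H/(1+e_p)·log₁₀(t₂/t₁)
S_s = 0.02×5.8/(1+0.56)×log₁₀(85.4/4.4)
    = 0.07436 × 1.288 = 0.09577 m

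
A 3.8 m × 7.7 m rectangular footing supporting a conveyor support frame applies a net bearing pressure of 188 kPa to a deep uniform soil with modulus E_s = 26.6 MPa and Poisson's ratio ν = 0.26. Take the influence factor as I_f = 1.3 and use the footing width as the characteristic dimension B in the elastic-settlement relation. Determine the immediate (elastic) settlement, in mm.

S_e ≈ 32.6 mm

Immediate (elastic) settlement: S_e = q·B·(1−ν²)/E_s · I_f.
E_s = 26.6 MPa = 26600 kPa.
S_e = 188 × 3.8 × (1 − 0.26²) / 26600 × 1.3
    = 188 × 3.8 × 0.9324 / 26600 × 1.3
    = 0.03255 m = 32.55 mm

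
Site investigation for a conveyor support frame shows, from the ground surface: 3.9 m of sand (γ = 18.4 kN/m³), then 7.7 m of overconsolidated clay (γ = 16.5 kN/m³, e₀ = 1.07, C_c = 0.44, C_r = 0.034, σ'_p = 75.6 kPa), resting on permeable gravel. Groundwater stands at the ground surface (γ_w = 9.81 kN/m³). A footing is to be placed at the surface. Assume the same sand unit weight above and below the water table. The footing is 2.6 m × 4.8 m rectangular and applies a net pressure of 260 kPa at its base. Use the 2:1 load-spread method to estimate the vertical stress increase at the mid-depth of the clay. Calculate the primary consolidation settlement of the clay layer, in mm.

Mid-depth of clay below the ground surface: z = 3.9 + 7.7/2 = 7.75 m.
Total vertical stress at mid-clay: σ_v = 18.4×3.9 + 16.5×3.85 = 135.28 kPa.
Pore pressure: u = 9.81×(7.75 − 0) = 76.028 kPa.
Initial effective stress: σ'_0 = σ_v − u = 135.28 − 76.028 = 59.252 kPa.
Stress increase at mid-clay by the 2:1 spreading method:
Δσ = qBL/((B+z)(L+z)) = 260×2.6×4.8/((2.6+7.75)(4.8+7.75)) = 24.981 kPa
Final effective stress: σ'_f = 59.252 + 24.981 = 84.233 kPa.
σ'_f = 84.233 > σ'_p = 75.6 kPa, so the stress path crosses the preconsolidation pressure — recompression up to σ'_p, then virgin compression beyond:
S_c = H/(1+e₀)·[C_r·log₁₀(σ'_p/σ'_0) + C_c·log₁₀(σ'_f/σ'_p)]
    = 7.7/2.07 × [0.034×log₁₀(75.6/59.252) + 0.44×log₁₀(84.233/75.6)]
    = 3.7198 × [0.0035978 + 0.020663] = 0.09025 m

S_c ≈ 90.2 mm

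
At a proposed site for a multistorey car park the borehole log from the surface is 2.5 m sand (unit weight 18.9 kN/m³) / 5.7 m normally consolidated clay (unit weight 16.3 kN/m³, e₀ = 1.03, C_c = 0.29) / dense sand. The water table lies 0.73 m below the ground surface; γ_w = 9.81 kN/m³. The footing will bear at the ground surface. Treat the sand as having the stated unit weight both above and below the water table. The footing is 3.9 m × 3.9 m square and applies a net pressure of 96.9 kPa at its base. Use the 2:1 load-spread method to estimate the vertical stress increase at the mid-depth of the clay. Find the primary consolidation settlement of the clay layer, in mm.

Mid-depth of clay below the ground surface: z = 2.5 + 5.7/2 = 5.35 m.
Total vertical stress at mid-clay: σ_v = 18.9×2.5 + 16.3×2.85 = 93.705 kPa.
Pore pressure: u = 9.81×(5.35 − 0.73) = 45.322 kPa.
Initial effective stress: σ'_0 = σ_v − u = 93.705 − 45.322 = 48.383 kPa.
Stress increase at mid-clay by the 2:1 spreading method:
Δσ = qBL/((B+z)(L+z)) = 96.9×3.9×3.9/((3.9+5.35)(3.9+5.35)) = 17.225 kPa
Final effective stress: σ'_f = σ'_0 + Δσ = 48.383 + 17.225 = 65.608 kPa.
Normally consolidated clay, so the full stress increment lies on the virgin compression line:
S_c = C_c·H/(1+e₀)·log₁₀(σ'_f/σ'_0) = 0.29×5.7/(1+1.03)×log₁₀(65.608/48.383)
    = 0.81429 × 0.13226 = 0.1077 m

S_c ≈ 108 mm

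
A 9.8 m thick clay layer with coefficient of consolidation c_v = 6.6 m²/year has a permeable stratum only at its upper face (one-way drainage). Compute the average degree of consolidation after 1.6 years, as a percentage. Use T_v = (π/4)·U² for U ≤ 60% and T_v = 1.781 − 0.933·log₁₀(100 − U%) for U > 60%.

U ≈ 37.4 %

Drainage path length: H_d = H = 9.8 m (single drainage).
T_v = c_v·t/H_d² = 6.6×1.6/9.8² = 0.10995.
T_v = 0.10995 corresponds to the U ≤ 60% branch:
U = √(4T_v/π) = 0.3742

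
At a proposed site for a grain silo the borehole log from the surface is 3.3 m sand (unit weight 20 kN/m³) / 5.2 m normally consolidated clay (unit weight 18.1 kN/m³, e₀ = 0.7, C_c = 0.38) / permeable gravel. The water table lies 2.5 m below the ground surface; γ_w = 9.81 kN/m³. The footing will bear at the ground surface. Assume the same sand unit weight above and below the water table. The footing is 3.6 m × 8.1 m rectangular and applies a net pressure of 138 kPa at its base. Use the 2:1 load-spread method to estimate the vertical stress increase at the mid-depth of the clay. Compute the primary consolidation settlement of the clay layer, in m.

Mid-depth of clay below the ground surface: z = 3.3 + 5.2/2 = 5.9 m.
Total vertical stress at mid-clay: σ_v = 20×3.3 + 18.1×2.6 = 113.06 kPa.
Pore pressure: u = 9.81×(5.9 − 2.5) = 33.354 kPa.
Initial effective stress: σ'_0 = σ_v − u = 113.06 − 33.354 = 79.706 kPa.
Stress increase at mid-clay by the 2:1 spreading method:
Δσ = qBL/((B+z)(L+z)) = 138×3.6×8.1/((3.6+5.9)(8.1+5.9)) = 30.256 kPa
Final effective stress: σ'_f = σ'_0 + Δσ = 79.706 + 30.256 = 109.96 kPa.
Normally consolidated clay, so the full stress increment lies on the virgin compression line:
S_c = C_c·H/(1+e₀)·log₁₀(σ'_f/σ'_0) = 0.38×5.2/(1+0.7)×log₁₀(109.96/79.706)
    = 1.1624 × 0.13974 = 0.1624 m

S_c ≈ 0.162 m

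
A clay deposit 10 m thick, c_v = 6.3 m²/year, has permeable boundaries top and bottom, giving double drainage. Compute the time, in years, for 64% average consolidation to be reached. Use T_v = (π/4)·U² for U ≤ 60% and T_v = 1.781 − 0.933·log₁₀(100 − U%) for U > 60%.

Drainage path length: H_d = H/2 = 5 m (double drainage).
U > 60%: T_v = 1.781 − 0.933·log₁₀(100 − 64) = 0.32897.
t = T_v·H_d²/c_v = 0.32897×5²/6.3 = 1.305 years.

t ≈ 1.31 years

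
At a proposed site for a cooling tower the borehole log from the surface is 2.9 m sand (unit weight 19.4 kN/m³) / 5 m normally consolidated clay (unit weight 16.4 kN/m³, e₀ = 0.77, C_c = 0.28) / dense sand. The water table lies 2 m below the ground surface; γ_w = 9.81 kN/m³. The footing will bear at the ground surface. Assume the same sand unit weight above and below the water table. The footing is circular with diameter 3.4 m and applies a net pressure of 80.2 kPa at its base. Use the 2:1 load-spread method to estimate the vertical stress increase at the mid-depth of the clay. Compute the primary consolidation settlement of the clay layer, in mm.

Mid-depth of clay below the ground surface: z = 2.9 + 5/2 = 5.4 m.
Total vertical stress at mid-clay: σ_v = 19.4×2.9 + 16.4×2.5 = 97.26 kPa.
Pore pressure: u = 9.81×(5.4 − 2) = 33.354 kPa.
Initial effective stress: σ'_0 = σ_v − u = 97.26 − 33.354 = 63.906 kPa.
Stress increase at mid-clay by the 2:1 spreading method:
Δσ ≈ qD²/(D+z)² = 80.2×3.4²/(3.4+5.4)² = 11.972 kPa
Final effective stress: σ'_f = σ'_0 + Δσ = 63.906 + 11.972 = 75.878 kPa.
Normally consolidated clay, so the full stress increment lies on the virgin compression line:
S_c = C_c·H/(1+e₀)·log₁₀(σ'_f/σ'_0) = 0.28×5/(1+0.77)×log₁₀(75.878/63.906)
    = 0.79096 × 0.074574 = 0.05899 m

S_c ≈ 59 mm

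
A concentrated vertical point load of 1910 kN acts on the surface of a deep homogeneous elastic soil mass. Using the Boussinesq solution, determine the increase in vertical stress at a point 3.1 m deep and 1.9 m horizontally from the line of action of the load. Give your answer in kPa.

Boussinesq vertical stress below a point load on an elastic half-space:
Δσ_z = 3P/(2πz²) · [1 + (r/z)²]^(−5/2)
r/z = 1.9/3.1 = 0.6129; [1+(r/z)²]^(−5/2) = 0.45054.
Δσ_z = 3×1910/(2π×3.1²) × 0.45054 = 94.897 × 0.45054 = 42.75 kPa

Δσ_z ≈ 42.8 kPa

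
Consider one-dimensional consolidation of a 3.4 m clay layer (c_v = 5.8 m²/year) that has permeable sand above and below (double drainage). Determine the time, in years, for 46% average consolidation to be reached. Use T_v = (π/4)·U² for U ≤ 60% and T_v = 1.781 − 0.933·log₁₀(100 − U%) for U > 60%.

t ≈ 0.0828 years

Drainage path length: H_d = H/2 = 1.7 m (double drainage).
U ≤ 60%: T_v = (π/4)·U² = (π/4)×0.46² = 0.16619.
t = T_v·H_d²/c_v = 0.16619×1.7²/5.8 = 0.08281 years.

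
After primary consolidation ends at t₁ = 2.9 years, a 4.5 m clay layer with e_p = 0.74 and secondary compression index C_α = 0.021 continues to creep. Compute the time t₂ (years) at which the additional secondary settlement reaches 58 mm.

t₂ ≈ 33.9 years

S_s = C_α·H/(1+e_p)·log₁₀(t₂/t₁) ⇒ log₁₀(t₂/t₁) = S_s·(1+e_p)/(C_α·H).
log₁₀(t₂/t₁) = 0.058 × (1+0.74) / (0.021×4.5) = 1.068
t₂ = t₁ × 10^1.068 = 2.9 × 11.69 = 33.91 years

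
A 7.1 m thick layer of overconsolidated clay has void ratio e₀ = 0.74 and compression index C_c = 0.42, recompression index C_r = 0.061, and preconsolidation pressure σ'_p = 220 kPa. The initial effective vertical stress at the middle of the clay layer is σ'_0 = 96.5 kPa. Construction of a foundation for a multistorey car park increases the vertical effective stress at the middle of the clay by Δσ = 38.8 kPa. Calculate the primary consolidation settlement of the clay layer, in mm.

S_c ≈ 36.5 mm

Final effective stress: σ'_f = 96.5 + 38.8 = 135.3 kPa.
σ'_f = 135.3 ≤ σ'_p = 220 kPa, so the clay remains overconsolidated and only the recompression index applies:
S_c = C_r·H/(1+e₀)·log₁₀(σ'_f/σ'_0) = 0.061×7.1/1.74×log₁₀(135.3/96.5)
    = 0.24891 × 0.14677 = 0.03653 m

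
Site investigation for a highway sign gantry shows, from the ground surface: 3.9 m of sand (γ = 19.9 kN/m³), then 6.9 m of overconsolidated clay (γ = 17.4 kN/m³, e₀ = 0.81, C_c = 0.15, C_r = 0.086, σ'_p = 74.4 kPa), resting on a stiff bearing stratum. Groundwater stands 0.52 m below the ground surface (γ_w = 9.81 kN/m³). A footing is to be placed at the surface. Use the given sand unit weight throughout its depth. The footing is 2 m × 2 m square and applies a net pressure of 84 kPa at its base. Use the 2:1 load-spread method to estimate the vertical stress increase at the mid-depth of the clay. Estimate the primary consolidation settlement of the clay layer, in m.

Mid-depth of clay below the ground surface: z = 3.9 + 6.9/2 = 7.35 m.
Total vertical stress at mid-clay: σ_v = 19.9×3.9 + 17.4×3.45 = 137.64 kPa.
Pore pressure: u = 9.81×(7.35 − 0.52) = 67.002 kPa.
Initial effective stress: σ'_0 = σ_v − u = 137.64 − 67.002 = 70.638 kPa.
Stress increase at mid-clay by the 2:1 spreading method:
Δσ = qBL/((B+z)(L+z)) = 84×2×2/((2+7.35)(2+7.35)) = 3.8434 kPa
Final effective stress: σ'_f = 70.638 + 3.8434 = 74.481 kPa.
σ'_f = 74.481 > σ'_p = 74.4 kPa, so the stress path crosses the preconsolidation pressure — recompression up to σ'_p, then virgin compression beyond:
S_c = H/(1+e₀)·[C_r·log₁₀(σ'_p/σ'_0) + C_c·log₁₀(σ'_f/σ'_p)]
    = 6.9/1.81 × [0.086×log₁₀(74.4/70.638) + 0.15×log₁₀(74.481/74.4)]
    = 3.8122 × [0.001938 + 7.0885e-05] = 0.007658 m

S_c ≈ 0.00766 m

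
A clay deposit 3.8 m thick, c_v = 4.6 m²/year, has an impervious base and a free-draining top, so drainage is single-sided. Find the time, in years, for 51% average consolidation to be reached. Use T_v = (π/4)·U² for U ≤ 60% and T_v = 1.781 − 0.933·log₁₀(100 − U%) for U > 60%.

Drainage path length: H_d = H = 3.8 m (single drainage).
U ≤ 60%: T_v = (π/4)·U² = (π/4)×0.51² = 0.20428.
t = T_v·H_d²/c_v = 0.20428×3.8²/4.6 = 0.6413 years.

t ≈ 0.641 years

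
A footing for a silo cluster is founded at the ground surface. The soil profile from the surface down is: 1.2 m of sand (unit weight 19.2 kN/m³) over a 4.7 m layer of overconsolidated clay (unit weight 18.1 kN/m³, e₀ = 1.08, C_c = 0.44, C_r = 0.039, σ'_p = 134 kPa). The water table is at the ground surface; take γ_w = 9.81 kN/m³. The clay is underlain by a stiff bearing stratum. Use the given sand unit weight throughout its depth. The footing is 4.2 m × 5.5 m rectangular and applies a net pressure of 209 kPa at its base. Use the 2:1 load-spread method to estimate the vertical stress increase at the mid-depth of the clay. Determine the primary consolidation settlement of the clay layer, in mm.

S_c ≈ 45 mm

Mid-depth of clay below the ground surface: z = 1.2 + 4.7/2 = 3.55 m.
Total vertical stress at mid-clay: σ_v = 19.2×1.2 + 18.1×2.35 = 65.575 kPa.
Pore pressure: u = 9.81×(3.55 − 0) = 34.825 kPa.
Initial effective stress: σ'_0 = σ_v − u = 65.575 − 34.825 = 30.75 kPa.
Stress increase at mid-clay by the 2:1 spreading method:
Δσ = qBL/((B+z)(L+z)) = 209×4.2×5.5/((4.2+3.55)(5.5+3.55)) = 68.835 kPa
Final effective stress: σ'_f = 30.75 + 68.835 = 99.585 kPa.
σ'_f = 99.585 ≤ σ'_p = 134 kPa, so the clay remains overconsolidated and only the recompression index applies:
S_c = C_r·H/(1+e₀)·log₁₀(σ'_f/σ'_0) = 0.039×4.7/2.08×log₁₀(99.585/30.75)
    = 0.088124 × 0.51035 = 0.04497 m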